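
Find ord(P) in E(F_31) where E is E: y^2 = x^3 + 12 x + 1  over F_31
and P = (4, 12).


Compute successive multiples of P until we hit O:
  1P = (4, 12)
  2P = (6, 14)
  3P = (22, 1)
  4P = (7, 26)
  5P = (28, 0)
  6P = (7, 5)
  7P = (22, 30)
  8P = (6, 17)
  ... (continuing to 10P)
  10P = O

ord(P) = 10


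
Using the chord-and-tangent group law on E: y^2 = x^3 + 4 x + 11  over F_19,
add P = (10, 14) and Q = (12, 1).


P != Q, so use the chord formula.
s = (y2 - y1) / (x2 - x1) = (6) / (2) mod 19 = 3
x3 = s^2 - x1 - x2 mod 19 = 3^2 - 10 - 12 = 6
y3 = s (x1 - x3) - y1 mod 19 = 3 * (10 - 6) - 14 = 17

P + Q = (6, 17)


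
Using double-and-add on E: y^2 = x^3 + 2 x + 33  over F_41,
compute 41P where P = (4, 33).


k = 41 = 101001_2 (binary, LSB first: 100101)
Double-and-add from P = (4, 33):
  bit 0 = 1: acc = O + (4, 33) = (4, 33)
  bit 1 = 0: acc unchanged = (4, 33)
  bit 2 = 0: acc unchanged = (4, 33)
  bit 3 = 1: acc = (4, 33) + (36, 29) = (26, 21)
  bit 4 = 0: acc unchanged = (26, 21)
  bit 5 = 1: acc = (26, 21) + (39, 12) = (25, 13)

41P = (25, 13)


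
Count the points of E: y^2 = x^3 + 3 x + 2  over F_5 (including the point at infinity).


For each x in F_5, count y with y^2 = x^3 + 3 x + 2 mod 5:
  x = 1: RHS = 1, y in [1, 4]  -> 2 point(s)
  x = 2: RHS = 1, y in [1, 4]  -> 2 point(s)
Affine points: 4. Add the point at infinity: total = 5.

#E(F_5) = 5


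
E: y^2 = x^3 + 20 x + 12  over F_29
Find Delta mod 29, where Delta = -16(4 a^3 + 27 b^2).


4 a^3 + 27 b^2 = 4*20^3 + 27*12^2 = 32000 + 3888 = 35888
Delta = -16 * (35888) = -574208
Delta mod 29 = 21

Delta = 21 (mod 29)


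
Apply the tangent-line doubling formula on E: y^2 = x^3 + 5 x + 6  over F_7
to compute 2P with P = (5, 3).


Doubling: s = (3 x1^2 + a) / (2 y1)
s = (3*5^2 + 5) / (2*3) mod 7 = 4
x3 = s^2 - 2 x1 mod 7 = 4^2 - 2*5 = 6
y3 = s (x1 - x3) - y1 mod 7 = 4 * (5 - 6) - 3 = 0

2P = (6, 0)


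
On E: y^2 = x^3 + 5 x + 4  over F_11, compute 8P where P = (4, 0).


k = 8 = 1000_2 (binary, LSB first: 0001)
Double-and-add from P = (4, 0):
  bit 0 = 0: acc unchanged = O
  bit 1 = 0: acc unchanged = O
  bit 2 = 0: acc unchanged = O
  bit 3 = 1: acc = O + O = O

8P = O


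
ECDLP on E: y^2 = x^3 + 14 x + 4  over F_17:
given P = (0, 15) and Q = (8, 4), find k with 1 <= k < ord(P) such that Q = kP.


Enumerate multiples of P until we hit Q = (8, 4):
  1P = (0, 15)
  2P = (8, 13)
  3P = (8, 4)
Match found at i = 3.

k = 3


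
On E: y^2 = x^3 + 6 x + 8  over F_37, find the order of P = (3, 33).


Compute successive multiples of P until we hit O:
  1P = (3, 33)
  2P = (22, 13)
  3P = (21, 21)
  4P = (34, 0)
  5P = (21, 16)
  6P = (22, 24)
  7P = (3, 4)
  8P = O

ord(P) = 8


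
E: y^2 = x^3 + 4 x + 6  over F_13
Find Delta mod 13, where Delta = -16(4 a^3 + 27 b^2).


4 a^3 + 27 b^2 = 4*4^3 + 27*6^2 = 256 + 972 = 1228
Delta = -16 * (1228) = -19648
Delta mod 13 = 8

Delta = 8 (mod 13)


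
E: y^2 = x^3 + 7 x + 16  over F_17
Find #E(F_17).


For each x in F_17, count y with y^2 = x^3 + 7 x + 16 mod 17:
  x = 0: RHS = 16, y in [4, 13]  -> 2 point(s)
  x = 2: RHS = 4, y in [2, 15]  -> 2 point(s)
  x = 3: RHS = 13, y in [8, 9]  -> 2 point(s)
  x = 6: RHS = 2, y in [6, 11]  -> 2 point(s)
  x = 7: RHS = 0, y in [0]  -> 1 point(s)
  x = 9: RHS = 9, y in [3, 14]  -> 2 point(s)
  x = 10: RHS = 15, y in [7, 10]  -> 2 point(s)
  x = 11: RHS = 13, y in [8, 9]  -> 2 point(s)
  x = 12: RHS = 9, y in [3, 14]  -> 2 point(s)
  x = 13: RHS = 9, y in [3, 14]  -> 2 point(s)
  x = 14: RHS = 2, y in [6, 11]  -> 2 point(s)
  x = 16: RHS = 8, y in [5, 12]  -> 2 point(s)
Affine points: 23. Add the point at infinity: total = 24.

#E(F_17) = 24


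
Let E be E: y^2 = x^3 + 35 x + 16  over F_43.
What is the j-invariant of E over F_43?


Delta = -16(4 a^3 + 27 b^2) mod 43 = 6
-1728 * (4 a)^3 = -1728 * (4*35)^3 mod 43 = 16
j = 16 * 6^(-1) mod 43 = 17

j = 17 (mod 43)


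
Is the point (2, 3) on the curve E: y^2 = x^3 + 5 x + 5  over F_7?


Check whether y^2 = x^3 + 5 x + 5 (mod 7) for (x, y) = (2, 3).
LHS: y^2 = 3^2 mod 7 = 2
RHS: x^3 + 5 x + 5 = 2^3 + 5*2 + 5 mod 7 = 2
LHS = RHS

Yes, on the curve


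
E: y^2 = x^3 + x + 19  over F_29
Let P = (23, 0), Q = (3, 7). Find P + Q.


P != Q, so use the chord formula.
s = (y2 - y1) / (x2 - x1) = (7) / (9) mod 29 = 4
x3 = s^2 - x1 - x2 mod 29 = 4^2 - 23 - 3 = 19
y3 = s (x1 - x3) - y1 mod 29 = 4 * (23 - 19) - 0 = 16

P + Q = (19, 16)


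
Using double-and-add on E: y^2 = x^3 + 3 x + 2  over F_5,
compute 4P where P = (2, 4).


k = 4 = 100_2 (binary, LSB first: 001)
Double-and-add from P = (2, 4):
  bit 0 = 0: acc unchanged = O
  bit 1 = 0: acc unchanged = O
  bit 2 = 1: acc = O + (2, 1) = (2, 1)

4P = (2, 1)


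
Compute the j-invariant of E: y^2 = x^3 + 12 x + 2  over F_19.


Delta = -16(4 a^3 + 27 b^2) mod 19 = 8
-1728 * (4 a)^3 = -1728 * (4*12)^3 mod 19 = 12
j = 12 * 8^(-1) mod 19 = 11

j = 11 (mod 19)


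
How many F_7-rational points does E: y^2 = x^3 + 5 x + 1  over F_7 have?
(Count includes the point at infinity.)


For each x in F_7, count y with y^2 = x^3 + 5 x + 1 mod 7:
  x = 0: RHS = 1, y in [1, 6]  -> 2 point(s)
  x = 1: RHS = 0, y in [0]  -> 1 point(s)
  x = 3: RHS = 1, y in [1, 6]  -> 2 point(s)
  x = 4: RHS = 1, y in [1, 6]  -> 2 point(s)
  x = 5: RHS = 4, y in [2, 5]  -> 2 point(s)
  x = 6: RHS = 2, y in [3, 4]  -> 2 point(s)
Affine points: 11. Add the point at infinity: total = 12.

#E(F_7) = 12


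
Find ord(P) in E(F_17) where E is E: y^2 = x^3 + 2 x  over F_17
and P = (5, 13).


Compute successive multiples of P until we hit O:
  1P = (5, 13)
  2P = (8, 1)
  3P = (3, 13)
  4P = (9, 4)
  5P = (7, 0)
  6P = (9, 13)
  7P = (3, 4)
  8P = (8, 16)
  ... (continuing to 10P)
  10P = O

ord(P) = 10


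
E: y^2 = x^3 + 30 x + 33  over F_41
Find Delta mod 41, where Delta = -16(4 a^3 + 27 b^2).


4 a^3 + 27 b^2 = 4*30^3 + 27*33^2 = 108000 + 29403 = 137403
Delta = -16 * (137403) = -2198448
Delta mod 41 = 13

Delta = 13 (mod 41)


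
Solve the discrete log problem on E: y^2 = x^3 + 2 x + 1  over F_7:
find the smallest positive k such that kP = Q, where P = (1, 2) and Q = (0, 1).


Enumerate multiples of P until we hit Q = (0, 1):
  1P = (1, 2)
  2P = (0, 1)
Match found at i = 2.

k = 2


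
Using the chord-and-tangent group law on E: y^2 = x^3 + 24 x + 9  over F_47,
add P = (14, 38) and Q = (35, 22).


P != Q, so use the chord formula.
s = (y2 - y1) / (x2 - x1) = (31) / (21) mod 47 = 44
x3 = s^2 - x1 - x2 mod 47 = 44^2 - 14 - 35 = 7
y3 = s (x1 - x3) - y1 mod 47 = 44 * (14 - 7) - 38 = 35

P + Q = (7, 35)


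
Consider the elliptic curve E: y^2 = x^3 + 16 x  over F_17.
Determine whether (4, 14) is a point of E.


Check whether y^2 = x^3 + 16 x + 0 (mod 17) for (x, y) = (4, 14).
LHS: y^2 = 14^2 mod 17 = 9
RHS: x^3 + 16 x + 0 = 4^3 + 16*4 + 0 mod 17 = 9
LHS = RHS

Yes, on the curve


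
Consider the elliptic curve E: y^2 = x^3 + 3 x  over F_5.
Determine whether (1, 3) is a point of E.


Check whether y^2 = x^3 + 3 x + 0 (mod 5) for (x, y) = (1, 3).
LHS: y^2 = 3^2 mod 5 = 4
RHS: x^3 + 3 x + 0 = 1^3 + 3*1 + 0 mod 5 = 4
LHS = RHS

Yes, on the curve


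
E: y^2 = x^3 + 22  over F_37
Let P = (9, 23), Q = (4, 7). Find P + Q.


P != Q, so use the chord formula.
s = (y2 - y1) / (x2 - x1) = (21) / (32) mod 37 = 18
x3 = s^2 - x1 - x2 mod 37 = 18^2 - 9 - 4 = 15
y3 = s (x1 - x3) - y1 mod 37 = 18 * (9 - 15) - 23 = 17

P + Q = (15, 17)


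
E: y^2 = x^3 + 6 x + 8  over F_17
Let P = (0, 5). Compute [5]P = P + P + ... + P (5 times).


k = 5 = 101_2 (binary, LSB first: 101)
Double-and-add from P = (0, 5):
  bit 0 = 1: acc = O + (0, 5) = (0, 5)
  bit 1 = 0: acc unchanged = (0, 5)
  bit 2 = 1: acc = (0, 5) + (1, 10) = (7, 11)

5P = (7, 11)


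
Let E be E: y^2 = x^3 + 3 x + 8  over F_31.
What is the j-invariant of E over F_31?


Delta = -16(4 a^3 + 27 b^2) mod 31 = 12
-1728 * (4 a)^3 = -1728 * (4*3)^3 mod 31 = 29
j = 29 * 12^(-1) mod 31 = 5

j = 5 (mod 31)


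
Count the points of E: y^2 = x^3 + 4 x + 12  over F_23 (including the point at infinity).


For each x in F_23, count y with y^2 = x^3 + 4 x + 12 mod 23:
  x = 0: RHS = 12, y in [9, 14]  -> 2 point(s)
  x = 4: RHS = 0, y in [0]  -> 1 point(s)
  x = 8: RHS = 4, y in [2, 21]  -> 2 point(s)
  x = 9: RHS = 18, y in [8, 15]  -> 2 point(s)
  x = 14: RHS = 6, y in [11, 12]  -> 2 point(s)
  x = 16: RHS = 9, y in [3, 20]  -> 2 point(s)
  x = 17: RHS = 2, y in [5, 18]  -> 2 point(s)
  x = 19: RHS = 1, y in [1, 22]  -> 2 point(s)
Affine points: 15. Add the point at infinity: total = 16.

#E(F_23) = 16


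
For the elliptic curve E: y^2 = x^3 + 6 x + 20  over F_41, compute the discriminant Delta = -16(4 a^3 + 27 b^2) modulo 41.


4 a^3 + 27 b^2 = 4*6^3 + 27*20^2 = 864 + 10800 = 11664
Delta = -16 * (11664) = -186624
Delta mod 41 = 8

Delta = 8 (mod 41)


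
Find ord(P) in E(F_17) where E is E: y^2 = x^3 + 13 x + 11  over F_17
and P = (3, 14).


Compute successive multiples of P until we hit O:
  1P = (3, 14)
  2P = (12, 12)
  3P = (1, 12)
  4P = (14, 9)
  5P = (4, 5)
  6P = (6, 13)
  7P = (10, 11)
  8P = (8, 10)
  ... (continuing to 17P)
  17P = O

ord(P) = 17


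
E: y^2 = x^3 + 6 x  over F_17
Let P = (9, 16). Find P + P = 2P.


Doubling: s = (3 x1^2 + a) / (2 y1)
s = (3*9^2 + 6) / (2*16) mod 17 = 3
x3 = s^2 - 2 x1 mod 17 = 3^2 - 2*9 = 8
y3 = s (x1 - x3) - y1 mod 17 = 3 * (9 - 8) - 16 = 4

2P = (8, 4)


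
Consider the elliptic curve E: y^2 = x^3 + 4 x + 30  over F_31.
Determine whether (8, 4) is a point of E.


Check whether y^2 = x^3 + 4 x + 30 (mod 31) for (x, y) = (8, 4).
LHS: y^2 = 4^2 mod 31 = 16
RHS: x^3 + 4 x + 30 = 8^3 + 4*8 + 30 mod 31 = 16
LHS = RHS

Yes, on the curve


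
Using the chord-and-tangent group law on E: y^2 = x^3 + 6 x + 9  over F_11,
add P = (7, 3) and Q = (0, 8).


P != Q, so use the chord formula.
s = (y2 - y1) / (x2 - x1) = (5) / (4) mod 11 = 4
x3 = s^2 - x1 - x2 mod 11 = 4^2 - 7 - 0 = 9
y3 = s (x1 - x3) - y1 mod 11 = 4 * (7 - 9) - 3 = 0

P + Q = (9, 0)


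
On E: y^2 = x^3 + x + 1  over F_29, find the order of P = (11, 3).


Compute successive multiples of P until we hit O:
  1P = (11, 3)
  2P = (27, 22)
  3P = (0, 1)
  4P = (13, 23)
  5P = (18, 14)
  6P = (22, 17)
  7P = (12, 1)
  8P = (10, 24)
  ... (continuing to 36P)
  36P = O

ord(P) = 36


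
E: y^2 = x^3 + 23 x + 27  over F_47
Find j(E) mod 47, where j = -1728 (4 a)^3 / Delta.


Delta = -16(4 a^3 + 27 b^2) mod 47 = 27
-1728 * (4 a)^3 = -1728 * (4*23)^3 mod 47 = 6
j = 6 * 27^(-1) mod 47 = 42

j = 42 (mod 47)


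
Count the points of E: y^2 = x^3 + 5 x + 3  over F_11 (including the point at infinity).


For each x in F_11, count y with y^2 = x^3 + 5 x + 3 mod 11:
  x = 0: RHS = 3, y in [5, 6]  -> 2 point(s)
  x = 1: RHS = 9, y in [3, 8]  -> 2 point(s)
  x = 3: RHS = 1, y in [1, 10]  -> 2 point(s)
  x = 8: RHS = 5, y in [4, 7]  -> 2 point(s)
Affine points: 8. Add the point at infinity: total = 9.

#E(F_11) = 9


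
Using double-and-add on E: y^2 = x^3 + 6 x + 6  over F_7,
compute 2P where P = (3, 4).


k = 2 = 10_2 (binary, LSB first: 01)
Double-and-add from P = (3, 4):
  bit 0 = 0: acc unchanged = O
  bit 1 = 1: acc = O + (5, 0) = (5, 0)

2P = (5, 0)


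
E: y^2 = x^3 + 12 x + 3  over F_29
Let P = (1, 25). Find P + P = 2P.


Doubling: s = (3 x1^2 + a) / (2 y1)
s = (3*1^2 + 12) / (2*25) mod 29 = 9
x3 = s^2 - 2 x1 mod 29 = 9^2 - 2*1 = 21
y3 = s (x1 - x3) - y1 mod 29 = 9 * (1 - 21) - 25 = 27

2P = (21, 27)


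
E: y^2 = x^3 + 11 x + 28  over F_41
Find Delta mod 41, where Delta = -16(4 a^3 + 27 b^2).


4 a^3 + 27 b^2 = 4*11^3 + 27*28^2 = 5324 + 21168 = 26492
Delta = -16 * (26492) = -423872
Delta mod 41 = 27

Delta = 27 (mod 41)


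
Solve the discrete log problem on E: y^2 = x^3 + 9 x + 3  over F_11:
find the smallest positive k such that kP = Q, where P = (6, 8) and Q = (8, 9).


Enumerate multiples of P until we hit Q = (8, 9):
  1P = (6, 8)
  2P = (8, 9)
Match found at i = 2.

k = 2


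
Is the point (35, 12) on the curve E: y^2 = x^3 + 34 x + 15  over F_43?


Check whether y^2 = x^3 + 34 x + 15 (mod 43) for (x, y) = (35, 12).
LHS: y^2 = 12^2 mod 43 = 15
RHS: x^3 + 34 x + 15 = 35^3 + 34*35 + 15 mod 43 = 5
LHS != RHS

No, not on the curve


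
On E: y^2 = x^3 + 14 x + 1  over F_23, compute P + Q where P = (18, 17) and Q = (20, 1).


P != Q, so use the chord formula.
s = (y2 - y1) / (x2 - x1) = (7) / (2) mod 23 = 15
x3 = s^2 - x1 - x2 mod 23 = 15^2 - 18 - 20 = 3
y3 = s (x1 - x3) - y1 mod 23 = 15 * (18 - 3) - 17 = 1

P + Q = (3, 1)


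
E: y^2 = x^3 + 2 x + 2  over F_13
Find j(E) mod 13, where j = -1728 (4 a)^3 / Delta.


Delta = -16(4 a^3 + 27 b^2) mod 13 = 9
-1728 * (4 a)^3 = -1728 * (4*2)^3 mod 13 = 5
j = 5 * 9^(-1) mod 13 = 2

j = 2 (mod 13)


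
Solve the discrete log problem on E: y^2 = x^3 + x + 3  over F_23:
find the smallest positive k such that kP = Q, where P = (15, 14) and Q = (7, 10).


Enumerate multiples of P until we hit Q = (7, 10):
  1P = (15, 14)
  2P = (22, 1)
  3P = (4, 5)
  4P = (6, 8)
  5P = (5, 8)
  6P = (19, 2)
  7P = (21, 4)
  8P = (0, 7)
  9P = (12, 15)
  10P = (14, 1)
  11P = (2, 17)
  12P = (10, 22)
  13P = (7, 10)
Match found at i = 13.

k = 13


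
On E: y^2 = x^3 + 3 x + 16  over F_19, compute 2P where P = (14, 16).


Doubling: s = (3 x1^2 + a) / (2 y1)
s = (3*14^2 + 3) / (2*16) mod 19 = 6
x3 = s^2 - 2 x1 mod 19 = 6^2 - 2*14 = 8
y3 = s (x1 - x3) - y1 mod 19 = 6 * (14 - 8) - 16 = 1

2P = (8, 1)


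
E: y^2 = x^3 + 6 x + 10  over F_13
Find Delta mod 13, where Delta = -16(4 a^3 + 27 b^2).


4 a^3 + 27 b^2 = 4*6^3 + 27*10^2 = 864 + 2700 = 3564
Delta = -16 * (3564) = -57024
Delta mod 13 = 7

Delta = 7 (mod 13)


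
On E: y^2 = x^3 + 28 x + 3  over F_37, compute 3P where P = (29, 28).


k = 3 = 11_2 (binary, LSB first: 11)
Double-and-add from P = (29, 28):
  bit 0 = 1: acc = O + (29, 28) = (29, 28)
  bit 1 = 1: acc = (29, 28) + (32, 21) = (2, 20)

3P = (2, 20)


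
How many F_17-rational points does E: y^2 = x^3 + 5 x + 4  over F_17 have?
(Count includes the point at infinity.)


For each x in F_17, count y with y^2 = x^3 + 5 x + 4 mod 17:
  x = 0: RHS = 4, y in [2, 15]  -> 2 point(s)
  x = 5: RHS = 1, y in [1, 16]  -> 2 point(s)
  x = 7: RHS = 8, y in [5, 12]  -> 2 point(s)
  x = 9: RHS = 13, y in [8, 9]  -> 2 point(s)
  x = 10: RHS = 0, y in [0]  -> 1 point(s)
  x = 11: RHS = 13, y in [8, 9]  -> 2 point(s)
  x = 14: RHS = 13, y in [8, 9]  -> 2 point(s)
  x = 16: RHS = 15, y in [7, 10]  -> 2 point(s)
Affine points: 15. Add the point at infinity: total = 16.

#E(F_17) = 16


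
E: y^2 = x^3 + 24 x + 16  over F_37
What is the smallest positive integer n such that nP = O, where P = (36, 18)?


Compute successive multiples of P until we hit O:
  1P = (36, 18)
  2P = (28, 25)
  3P = (31, 10)
  4P = (14, 32)
  5P = (3, 35)
  6P = (23, 28)
  7P = (18, 8)
  8P = (13, 3)
  ... (continuing to 43P)
  43P = O

ord(P) = 43


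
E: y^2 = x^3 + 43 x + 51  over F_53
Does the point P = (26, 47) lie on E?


Check whether y^2 = x^3 + 43 x + 51 (mod 53) for (x, y) = (26, 47).
LHS: y^2 = 47^2 mod 53 = 36
RHS: x^3 + 43 x + 51 = 26^3 + 43*26 + 51 mod 53 = 36
LHS = RHS

Yes, on the curve


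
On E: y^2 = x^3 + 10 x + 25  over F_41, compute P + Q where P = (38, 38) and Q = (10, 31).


P != Q, so use the chord formula.
s = (y2 - y1) / (x2 - x1) = (34) / (13) mod 41 = 31
x3 = s^2 - x1 - x2 mod 41 = 31^2 - 38 - 10 = 11
y3 = s (x1 - x3) - y1 mod 41 = 31 * (38 - 11) - 38 = 20

P + Q = (11, 20)


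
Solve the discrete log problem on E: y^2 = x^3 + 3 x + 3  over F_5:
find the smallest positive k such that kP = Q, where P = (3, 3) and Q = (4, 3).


Enumerate multiples of P until we hit Q = (4, 3):
  1P = (3, 3)
  2P = (4, 2)
  3P = (4, 3)
Match found at i = 3.

k = 3


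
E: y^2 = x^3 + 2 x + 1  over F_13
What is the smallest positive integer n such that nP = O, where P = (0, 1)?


Compute successive multiples of P until we hit O:
  1P = (0, 1)
  2P = (1, 11)
  3P = (8, 10)
  4P = (2, 0)
  5P = (8, 3)
  6P = (1, 2)
  7P = (0, 12)
  8P = O

ord(P) = 8


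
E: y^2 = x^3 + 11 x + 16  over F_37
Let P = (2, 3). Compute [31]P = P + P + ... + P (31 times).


k = 31 = 11111_2 (binary, LSB first: 11111)
Double-and-add from P = (2, 3):
  bit 0 = 1: acc = O + (2, 3) = (2, 3)
  bit 1 = 1: acc = (2, 3) + (22, 19) = (24, 9)
  bit 2 = 1: acc = (24, 9) + (23, 35) = (0, 33)
  bit 3 = 1: acc = (0, 33) + (1, 19) = (10, 33)
  bit 4 = 1: acc = (10, 33) + (9, 17) = (15, 35)

31P = (15, 35)


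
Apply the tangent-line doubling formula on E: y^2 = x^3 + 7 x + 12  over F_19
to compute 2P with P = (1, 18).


Doubling: s = (3 x1^2 + a) / (2 y1)
s = (3*1^2 + 7) / (2*18) mod 19 = 14
x3 = s^2 - 2 x1 mod 19 = 14^2 - 2*1 = 4
y3 = s (x1 - x3) - y1 mod 19 = 14 * (1 - 4) - 18 = 16

2P = (4, 16)


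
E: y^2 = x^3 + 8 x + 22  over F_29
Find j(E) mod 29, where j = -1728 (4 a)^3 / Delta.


Delta = -16(4 a^3 + 27 b^2) mod 29 = 4
-1728 * (4 a)^3 = -1728 * (4*8)^3 mod 29 = 5
j = 5 * 4^(-1) mod 29 = 23

j = 23 (mod 29)


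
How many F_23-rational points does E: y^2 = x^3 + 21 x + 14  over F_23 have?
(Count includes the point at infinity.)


For each x in F_23, count y with y^2 = x^3 + 21 x + 14 mod 23:
  x = 1: RHS = 13, y in [6, 17]  -> 2 point(s)
  x = 2: RHS = 18, y in [8, 15]  -> 2 point(s)
  x = 3: RHS = 12, y in [9, 14]  -> 2 point(s)
  x = 4: RHS = 1, y in [1, 22]  -> 2 point(s)
  x = 8: RHS = 4, y in [2, 21]  -> 2 point(s)
  x = 9: RHS = 12, y in [9, 14]  -> 2 point(s)
  x = 11: RHS = 12, y in [9, 14]  -> 2 point(s)
  x = 12: RHS = 16, y in [4, 19]  -> 2 point(s)
  x = 13: RHS = 0, y in [0]  -> 1 point(s)
  x = 14: RHS = 16, y in [4, 19]  -> 2 point(s)
  x = 15: RHS = 1, y in [1, 22]  -> 2 point(s)
  x = 19: RHS = 4, y in [2, 21]  -> 2 point(s)
  x = 20: RHS = 16, y in [4, 19]  -> 2 point(s)
Affine points: 25. Add the point at infinity: total = 26.

#E(F_23) = 26


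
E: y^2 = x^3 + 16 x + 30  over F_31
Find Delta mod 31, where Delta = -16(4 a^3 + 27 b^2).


4 a^3 + 27 b^2 = 4*16^3 + 27*30^2 = 16384 + 24300 = 40684
Delta = -16 * (40684) = -650944
Delta mod 31 = 25

Delta = 25 (mod 31)


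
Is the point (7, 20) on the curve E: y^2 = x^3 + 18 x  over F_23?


Check whether y^2 = x^3 + 18 x + 0 (mod 23) for (x, y) = (7, 20).
LHS: y^2 = 20^2 mod 23 = 9
RHS: x^3 + 18 x + 0 = 7^3 + 18*7 + 0 mod 23 = 9
LHS = RHS

Yes, on the curve


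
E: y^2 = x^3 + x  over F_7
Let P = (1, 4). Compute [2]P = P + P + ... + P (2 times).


k = 2 = 10_2 (binary, LSB first: 01)
Double-and-add from P = (1, 4):
  bit 0 = 0: acc unchanged = O
  bit 1 = 1: acc = O + (0, 0) = (0, 0)

2P = (0, 0)


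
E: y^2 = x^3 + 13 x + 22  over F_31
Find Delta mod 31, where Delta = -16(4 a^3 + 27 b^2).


4 a^3 + 27 b^2 = 4*13^3 + 27*22^2 = 8788 + 13068 = 21856
Delta = -16 * (21856) = -349696
Delta mod 31 = 15

Delta = 15 (mod 31)


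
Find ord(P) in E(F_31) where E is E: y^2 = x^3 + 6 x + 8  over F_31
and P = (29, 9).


Compute successive multiples of P until we hit O:
  1P = (29, 9)
  2P = (5, 15)
  3P = (30, 30)
  4P = (10, 18)
  5P = (10, 13)
  6P = (30, 1)
  7P = (5, 16)
  8P = (29, 22)
  ... (continuing to 9P)
  9P = O

ord(P) = 9


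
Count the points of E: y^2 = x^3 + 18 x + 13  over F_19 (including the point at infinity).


For each x in F_19, count y with y^2 = x^3 + 18 x + 13 mod 19:
  x = 2: RHS = 0, y in [0]  -> 1 point(s)
  x = 4: RHS = 16, y in [4, 15]  -> 2 point(s)
  x = 5: RHS = 0, y in [0]  -> 1 point(s)
  x = 7: RHS = 7, y in [8, 11]  -> 2 point(s)
  x = 8: RHS = 4, y in [2, 17]  -> 2 point(s)
  x = 9: RHS = 11, y in [7, 12]  -> 2 point(s)
  x = 12: RHS = 0, y in [0]  -> 1 point(s)
  x = 14: RHS = 7, y in [8, 11]  -> 2 point(s)
  x = 17: RHS = 7, y in [8, 11]  -> 2 point(s)
Affine points: 15. Add the point at infinity: total = 16.

#E(F_19) = 16


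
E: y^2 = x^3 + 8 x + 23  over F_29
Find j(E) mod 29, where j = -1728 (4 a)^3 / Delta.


Delta = -16(4 a^3 + 27 b^2) mod 29 = 23
-1728 * (4 a)^3 = -1728 * (4*8)^3 mod 29 = 5
j = 5 * 23^(-1) mod 29 = 4

j = 4 (mod 29)


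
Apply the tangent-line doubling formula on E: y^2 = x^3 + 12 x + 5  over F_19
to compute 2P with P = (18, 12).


Doubling: s = (3 x1^2 + a) / (2 y1)
s = (3*18^2 + 12) / (2*12) mod 19 = 3
x3 = s^2 - 2 x1 mod 19 = 3^2 - 2*18 = 11
y3 = s (x1 - x3) - y1 mod 19 = 3 * (18 - 11) - 12 = 9

2P = (11, 9)


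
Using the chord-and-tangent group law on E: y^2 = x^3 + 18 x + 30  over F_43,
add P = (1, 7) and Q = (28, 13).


P != Q, so use the chord formula.
s = (y2 - y1) / (x2 - x1) = (6) / (27) mod 43 = 5
x3 = s^2 - x1 - x2 mod 43 = 5^2 - 1 - 28 = 39
y3 = s (x1 - x3) - y1 mod 43 = 5 * (1 - 39) - 7 = 18

P + Q = (39, 18)


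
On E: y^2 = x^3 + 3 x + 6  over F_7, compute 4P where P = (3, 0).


k = 4 = 100_2 (binary, LSB first: 001)
Double-and-add from P = (3, 0):
  bit 0 = 0: acc unchanged = O
  bit 1 = 0: acc unchanged = O
  bit 2 = 1: acc = O + O = O

4P = O


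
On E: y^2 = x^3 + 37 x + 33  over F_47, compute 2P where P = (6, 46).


Doubling: s = (3 x1^2 + a) / (2 y1)
s = (3*6^2 + 37) / (2*46) mod 47 = 45
x3 = s^2 - 2 x1 mod 47 = 45^2 - 2*6 = 39
y3 = s (x1 - x3) - y1 mod 47 = 45 * (6 - 39) - 46 = 20

2P = (39, 20)


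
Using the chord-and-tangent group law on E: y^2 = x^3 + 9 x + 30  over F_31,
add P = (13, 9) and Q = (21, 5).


P != Q, so use the chord formula.
s = (y2 - y1) / (x2 - x1) = (27) / (8) mod 31 = 15
x3 = s^2 - x1 - x2 mod 31 = 15^2 - 13 - 21 = 5
y3 = s (x1 - x3) - y1 mod 31 = 15 * (13 - 5) - 9 = 18

P + Q = (5, 18)


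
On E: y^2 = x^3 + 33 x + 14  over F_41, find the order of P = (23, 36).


Compute successive multiples of P until we hit O:
  1P = (23, 36)
  2P = (40, 12)
  3P = (20, 8)
  4P = (35, 16)
  5P = (4, 28)
  6P = (6, 10)
  7P = (22, 21)
  8P = (16, 28)
  ... (continuing to 33P)
  33P = O

ord(P) = 33


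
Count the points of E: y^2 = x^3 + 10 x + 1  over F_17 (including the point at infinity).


For each x in F_17, count y with y^2 = x^3 + 10 x + 1 mod 17:
  x = 0: RHS = 1, y in [1, 16]  -> 2 point(s)
  x = 8: RHS = 15, y in [7, 10]  -> 2 point(s)
  x = 9: RHS = 4, y in [2, 15]  -> 2 point(s)
  x = 10: RHS = 13, y in [8, 9]  -> 2 point(s)
  x = 12: RHS = 13, y in [8, 9]  -> 2 point(s)
  x = 13: RHS = 16, y in [4, 13]  -> 2 point(s)
Affine points: 12. Add the point at infinity: total = 13.

#E(F_17) = 13


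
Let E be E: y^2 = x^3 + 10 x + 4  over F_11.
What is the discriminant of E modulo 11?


4 a^3 + 27 b^2 = 4*10^3 + 27*4^2 = 4000 + 432 = 4432
Delta = -16 * (4432) = -70912
Delta mod 11 = 5

Delta = 5 (mod 11)


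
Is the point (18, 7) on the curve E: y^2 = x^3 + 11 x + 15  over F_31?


Check whether y^2 = x^3 + 11 x + 15 (mod 31) for (x, y) = (18, 7).
LHS: y^2 = 7^2 mod 31 = 18
RHS: x^3 + 11 x + 15 = 18^3 + 11*18 + 15 mod 31 = 0
LHS != RHS

No, not on the curve


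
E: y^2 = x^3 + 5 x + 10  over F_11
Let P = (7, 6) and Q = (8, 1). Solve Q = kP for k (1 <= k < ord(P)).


Enumerate multiples of P until we hit Q = (8, 1):
  1P = (7, 6)
  2P = (1, 4)
  3P = (8, 1)
Match found at i = 3.

k = 3


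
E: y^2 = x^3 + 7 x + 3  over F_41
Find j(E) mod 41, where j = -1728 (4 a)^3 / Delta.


Delta = -16(4 a^3 + 27 b^2) mod 41 = 31
-1728 * (4 a)^3 = -1728 * (4*7)^3 mod 41 = 21
j = 21 * 31^(-1) mod 41 = 2

j = 2 (mod 41)


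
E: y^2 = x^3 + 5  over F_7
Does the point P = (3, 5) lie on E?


Check whether y^2 = x^3 + 0 x + 5 (mod 7) for (x, y) = (3, 5).
LHS: y^2 = 5^2 mod 7 = 4
RHS: x^3 + 0 x + 5 = 3^3 + 0*3 + 5 mod 7 = 4
LHS = RHS

Yes, on the curve


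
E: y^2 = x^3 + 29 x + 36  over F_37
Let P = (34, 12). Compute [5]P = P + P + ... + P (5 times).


k = 5 = 101_2 (binary, LSB first: 101)
Double-and-add from P = (34, 12):
  bit 0 = 1: acc = O + (34, 12) = (34, 12)
  bit 1 = 0: acc unchanged = (34, 12)
  bit 2 = 1: acc = (34, 12) + (19, 34) = (22, 0)

5P = (22, 0)


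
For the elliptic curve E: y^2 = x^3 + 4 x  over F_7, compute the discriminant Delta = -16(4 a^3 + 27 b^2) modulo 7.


4 a^3 + 27 b^2 = 4*4^3 + 27*0^2 = 256 + 0 = 256
Delta = -16 * (256) = -4096
Delta mod 7 = 6

Delta = 6 (mod 7)


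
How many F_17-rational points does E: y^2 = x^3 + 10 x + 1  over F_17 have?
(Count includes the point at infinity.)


For each x in F_17, count y with y^2 = x^3 + 10 x + 1 mod 17:
  x = 0: RHS = 1, y in [1, 16]  -> 2 point(s)
  x = 8: RHS = 15, y in [7, 10]  -> 2 point(s)
  x = 9: RHS = 4, y in [2, 15]  -> 2 point(s)
  x = 10: RHS = 13, y in [8, 9]  -> 2 point(s)
  x = 12: RHS = 13, y in [8, 9]  -> 2 point(s)
  x = 13: RHS = 16, y in [4, 13]  -> 2 point(s)
Affine points: 12. Add the point at infinity: total = 13.

#E(F_17) = 13


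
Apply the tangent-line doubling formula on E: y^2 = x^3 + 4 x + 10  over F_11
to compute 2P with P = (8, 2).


Doubling: s = (3 x1^2 + a) / (2 y1)
s = (3*8^2 + 4) / (2*2) mod 11 = 5
x3 = s^2 - 2 x1 mod 11 = 5^2 - 2*8 = 9
y3 = s (x1 - x3) - y1 mod 11 = 5 * (8 - 9) - 2 = 4

2P = (9, 4)


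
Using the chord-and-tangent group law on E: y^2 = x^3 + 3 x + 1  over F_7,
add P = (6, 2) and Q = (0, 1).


P != Q, so use the chord formula.
s = (y2 - y1) / (x2 - x1) = (6) / (1) mod 7 = 6
x3 = s^2 - x1 - x2 mod 7 = 6^2 - 6 - 0 = 2
y3 = s (x1 - x3) - y1 mod 7 = 6 * (6 - 2) - 2 = 1

P + Q = (2, 1)


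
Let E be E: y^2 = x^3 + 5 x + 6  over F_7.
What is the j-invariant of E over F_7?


Delta = -16(4 a^3 + 27 b^2) mod 7 = 3
-1728 * (4 a)^3 = -1728 * (4*5)^3 mod 7 = 6
j = 6 * 3^(-1) mod 7 = 2

j = 2 (mod 7)


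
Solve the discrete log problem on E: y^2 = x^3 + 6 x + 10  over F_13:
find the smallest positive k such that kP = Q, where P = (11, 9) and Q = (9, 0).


Enumerate multiples of P until we hit Q = (9, 0):
  1P = (11, 9)
  2P = (5, 10)
  3P = (1, 11)
  4P = (0, 7)
  5P = (3, 9)
  6P = (12, 4)
  7P = (2, 11)
  8P = (10, 11)
  9P = (9, 0)
Match found at i = 9.

k = 9


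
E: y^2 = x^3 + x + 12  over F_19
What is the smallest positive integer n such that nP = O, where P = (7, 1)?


Compute successive multiples of P until we hit O:
  1P = (7, 1)
  2P = (9, 3)
  3P = (4, 2)
  4P = (6, 5)
  5P = (3, 2)
  6P = (15, 1)
  7P = (16, 18)
  8P = (12, 17)
  ... (continuing to 22P)
  22P = O

ord(P) = 22


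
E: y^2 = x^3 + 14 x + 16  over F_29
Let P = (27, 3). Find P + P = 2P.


Doubling: s = (3 x1^2 + a) / (2 y1)
s = (3*27^2 + 14) / (2*3) mod 29 = 14
x3 = s^2 - 2 x1 mod 29 = 14^2 - 2*27 = 26
y3 = s (x1 - x3) - y1 mod 29 = 14 * (27 - 26) - 3 = 11

2P = (26, 11)


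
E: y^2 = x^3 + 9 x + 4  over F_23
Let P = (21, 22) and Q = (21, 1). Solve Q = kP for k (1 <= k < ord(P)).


Enumerate multiples of P until we hit Q = (21, 1):
  1P = (21, 22)
  2P = (5, 17)
  3P = (13, 15)
  4P = (16, 14)
  5P = (18, 15)
  6P = (15, 15)
  7P = (12, 0)
  8P = (15, 8)
  9P = (18, 8)
  10P = (16, 9)
  11P = (13, 8)
  12P = (5, 6)
  13P = (21, 1)
Match found at i = 13.

k = 13


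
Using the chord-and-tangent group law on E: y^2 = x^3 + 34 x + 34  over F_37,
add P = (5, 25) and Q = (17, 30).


P != Q, so use the chord formula.
s = (y2 - y1) / (x2 - x1) = (5) / (12) mod 37 = 22
x3 = s^2 - x1 - x2 mod 37 = 22^2 - 5 - 17 = 18
y3 = s (x1 - x3) - y1 mod 37 = 22 * (5 - 18) - 25 = 22

P + Q = (18, 22)


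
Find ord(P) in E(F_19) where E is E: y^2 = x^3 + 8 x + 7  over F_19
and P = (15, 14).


Compute successive multiples of P until we hit O:
  1P = (15, 14)
  2P = (12, 11)
  3P = (12, 8)
  4P = (15, 5)
  5P = O

ord(P) = 5


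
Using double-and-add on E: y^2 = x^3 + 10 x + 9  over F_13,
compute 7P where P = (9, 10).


k = 7 = 111_2 (binary, LSB first: 111)
Double-and-add from P = (9, 10):
  bit 0 = 1: acc = O + (9, 10) = (9, 10)
  bit 1 = 1: acc = (9, 10) + (9, 3) = O
  bit 2 = 1: acc = O + (9, 10) = (9, 10)

7P = (9, 10)


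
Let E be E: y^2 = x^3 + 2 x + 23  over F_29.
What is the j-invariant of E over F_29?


Delta = -16(4 a^3 + 27 b^2) mod 29 = 2
-1728 * (4 a)^3 = -1728 * (4*2)^3 mod 29 = 25
j = 25 * 2^(-1) mod 29 = 27

j = 27 (mod 29)


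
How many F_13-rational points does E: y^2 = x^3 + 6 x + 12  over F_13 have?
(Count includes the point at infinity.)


For each x in F_13, count y with y^2 = x^3 + 6 x + 12 mod 13:
  x = 0: RHS = 12, y in [5, 8]  -> 2 point(s)
  x = 4: RHS = 9, y in [3, 10]  -> 2 point(s)
  x = 6: RHS = 4, y in [2, 11]  -> 2 point(s)
  x = 8: RHS = 0, y in [0]  -> 1 point(s)
Affine points: 7. Add the point at infinity: total = 8.

#E(F_13) = 8


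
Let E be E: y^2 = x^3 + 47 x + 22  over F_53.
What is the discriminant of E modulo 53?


4 a^3 + 27 b^2 = 4*47^3 + 27*22^2 = 415292 + 13068 = 428360
Delta = -16 * (428360) = -6853760
Delta mod 53 = 41

Delta = 41 (mod 53)


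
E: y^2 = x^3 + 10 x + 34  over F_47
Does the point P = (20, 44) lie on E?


Check whether y^2 = x^3 + 10 x + 34 (mod 47) for (x, y) = (20, 44).
LHS: y^2 = 44^2 mod 47 = 9
RHS: x^3 + 10 x + 34 = 20^3 + 10*20 + 34 mod 47 = 9
LHS = RHS

Yes, on the curve


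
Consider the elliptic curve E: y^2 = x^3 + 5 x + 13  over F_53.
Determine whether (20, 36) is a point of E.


Check whether y^2 = x^3 + 5 x + 13 (mod 53) for (x, y) = (20, 36).
LHS: y^2 = 36^2 mod 53 = 24
RHS: x^3 + 5 x + 13 = 20^3 + 5*20 + 13 mod 53 = 4
LHS != RHS

No, not on the curve


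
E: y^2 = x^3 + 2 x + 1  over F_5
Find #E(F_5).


For each x in F_5, count y with y^2 = x^3 + 2 x + 1 mod 5:
  x = 0: RHS = 1, y in [1, 4]  -> 2 point(s)
  x = 1: RHS = 4, y in [2, 3]  -> 2 point(s)
  x = 3: RHS = 4, y in [2, 3]  -> 2 point(s)
Affine points: 6. Add the point at infinity: total = 7.

#E(F_5) = 7


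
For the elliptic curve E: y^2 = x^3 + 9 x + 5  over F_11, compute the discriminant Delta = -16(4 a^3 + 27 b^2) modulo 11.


4 a^3 + 27 b^2 = 4*9^3 + 27*5^2 = 2916 + 675 = 3591
Delta = -16 * (3591) = -57456
Delta mod 11 = 8

Delta = 8 (mod 11)


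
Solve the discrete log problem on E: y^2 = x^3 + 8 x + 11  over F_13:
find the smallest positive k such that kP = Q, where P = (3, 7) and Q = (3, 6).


Enumerate multiples of P until we hit Q = (3, 6):
  1P = (3, 7)
  2P = (10, 8)
  3P = (4, 4)
  4P = (2, 3)
  5P = (11, 0)
  6P = (2, 10)
  7P = (4, 9)
  8P = (10, 5)
  9P = (3, 6)
Match found at i = 9.

k = 9


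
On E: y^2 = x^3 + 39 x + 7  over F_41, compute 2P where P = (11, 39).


Doubling: s = (3 x1^2 + a) / (2 y1)
s = (3*11^2 + 39) / (2*39) mod 41 = 2
x3 = s^2 - 2 x1 mod 41 = 2^2 - 2*11 = 23
y3 = s (x1 - x3) - y1 mod 41 = 2 * (11 - 23) - 39 = 19

2P = (23, 19)


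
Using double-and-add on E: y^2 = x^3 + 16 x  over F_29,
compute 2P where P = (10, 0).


k = 2 = 10_2 (binary, LSB first: 01)
Double-and-add from P = (10, 0):
  bit 0 = 0: acc unchanged = O
  bit 1 = 1: acc = O + O = O

2P = O


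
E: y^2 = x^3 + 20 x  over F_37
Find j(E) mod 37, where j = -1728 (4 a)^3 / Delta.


Delta = -16(4 a^3 + 27 b^2) mod 37 = 6
-1728 * (4 a)^3 = -1728 * (4*20)^3 mod 37 = 8
j = 8 * 6^(-1) mod 37 = 26

j = 26 (mod 37)


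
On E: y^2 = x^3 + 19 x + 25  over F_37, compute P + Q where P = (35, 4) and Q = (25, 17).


P != Q, so use the chord formula.
s = (y2 - y1) / (x2 - x1) = (13) / (27) mod 37 = 32
x3 = s^2 - x1 - x2 mod 37 = 32^2 - 35 - 25 = 2
y3 = s (x1 - x3) - y1 mod 37 = 32 * (35 - 2) - 4 = 16

P + Q = (2, 16)


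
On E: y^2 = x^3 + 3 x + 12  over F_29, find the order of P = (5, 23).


Compute successive multiples of P until we hit O:
  1P = (5, 23)
  2P = (25, 20)
  3P = (12, 23)
  4P = (12, 6)
  5P = (25, 9)
  6P = (5, 6)
  7P = O

ord(P) = 7


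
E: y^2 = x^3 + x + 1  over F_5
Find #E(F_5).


For each x in F_5, count y with y^2 = x^3 + 1 x + 1 mod 5:
  x = 0: RHS = 1, y in [1, 4]  -> 2 point(s)
  x = 2: RHS = 1, y in [1, 4]  -> 2 point(s)
  x = 3: RHS = 1, y in [1, 4]  -> 2 point(s)
  x = 4: RHS = 4, y in [2, 3]  -> 2 point(s)
Affine points: 8. Add the point at infinity: total = 9.

#E(F_5) = 9


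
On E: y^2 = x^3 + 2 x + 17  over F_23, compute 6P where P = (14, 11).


k = 6 = 110_2 (binary, LSB first: 011)
Double-and-add from P = (14, 11):
  bit 0 = 0: acc unchanged = O
  bit 1 = 1: acc = O + (13, 20) = (13, 20)
  bit 2 = 1: acc = (13, 20) + (3, 21) = (10, 5)

6P = (10, 5)


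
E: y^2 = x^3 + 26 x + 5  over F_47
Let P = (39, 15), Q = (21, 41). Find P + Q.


P != Q, so use the chord formula.
s = (y2 - y1) / (x2 - x1) = (26) / (29) mod 47 = 9
x3 = s^2 - x1 - x2 mod 47 = 9^2 - 39 - 21 = 21
y3 = s (x1 - x3) - y1 mod 47 = 9 * (39 - 21) - 15 = 6

P + Q = (21, 6)


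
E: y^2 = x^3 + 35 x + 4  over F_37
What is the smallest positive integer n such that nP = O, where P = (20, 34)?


Compute successive multiples of P until we hit O:
  1P = (20, 34)
  2P = (23, 10)
  3P = (21, 11)
  4P = (7, 0)
  5P = (21, 26)
  6P = (23, 27)
  7P = (20, 3)
  8P = O

ord(P) = 8


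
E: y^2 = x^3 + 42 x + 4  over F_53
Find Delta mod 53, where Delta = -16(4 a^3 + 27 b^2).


4 a^3 + 27 b^2 = 4*42^3 + 27*4^2 = 296352 + 432 = 296784
Delta = -16 * (296784) = -4748544
Delta mod 53 = 44

Delta = 44 (mod 53)


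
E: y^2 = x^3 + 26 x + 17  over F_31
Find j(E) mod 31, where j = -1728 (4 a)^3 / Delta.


Delta = -16(4 a^3 + 27 b^2) mod 31 = 22
-1728 * (4 a)^3 = -1728 * (4*26)^3 mod 31 = 15
j = 15 * 22^(-1) mod 31 = 19

j = 19 (mod 31)


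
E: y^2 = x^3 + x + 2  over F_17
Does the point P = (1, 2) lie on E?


Check whether y^2 = x^3 + 1 x + 2 (mod 17) for (x, y) = (1, 2).
LHS: y^2 = 2^2 mod 17 = 4
RHS: x^3 + 1 x + 2 = 1^3 + 1*1 + 2 mod 17 = 4
LHS = RHS

Yes, on the curve


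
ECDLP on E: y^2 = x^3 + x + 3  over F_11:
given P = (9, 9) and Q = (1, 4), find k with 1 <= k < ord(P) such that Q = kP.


Enumerate multiples of P until we hit Q = (1, 4):
  1P = (9, 9)
  2P = (7, 1)
  3P = (0, 5)
  4P = (6, 7)
  5P = (5, 1)
  6P = (1, 7)
  7P = (10, 10)
  8P = (4, 7)
  9P = (3, 0)
  10P = (4, 4)
  11P = (10, 1)
  12P = (1, 4)
Match found at i = 12.

k = 12


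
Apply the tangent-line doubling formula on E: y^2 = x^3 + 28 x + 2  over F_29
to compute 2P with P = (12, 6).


Doubling: s = (3 x1^2 + a) / (2 y1)
s = (3*12^2 + 28) / (2*6) mod 29 = 19
x3 = s^2 - 2 x1 mod 29 = 19^2 - 2*12 = 18
y3 = s (x1 - x3) - y1 mod 29 = 19 * (12 - 18) - 6 = 25

2P = (18, 25)


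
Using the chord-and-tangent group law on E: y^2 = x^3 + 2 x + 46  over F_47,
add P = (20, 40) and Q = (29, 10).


P != Q, so use the chord formula.
s = (y2 - y1) / (x2 - x1) = (17) / (9) mod 47 = 28
x3 = s^2 - x1 - x2 mod 47 = 28^2 - 20 - 29 = 30
y3 = s (x1 - x3) - y1 mod 47 = 28 * (20 - 30) - 40 = 9

P + Q = (30, 9)


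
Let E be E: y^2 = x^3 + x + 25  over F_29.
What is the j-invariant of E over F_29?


Delta = -16(4 a^3 + 27 b^2) mod 29 = 13
-1728 * (4 a)^3 = -1728 * (4*1)^3 mod 29 = 14
j = 14 * 13^(-1) mod 29 = 10

j = 10 (mod 29)


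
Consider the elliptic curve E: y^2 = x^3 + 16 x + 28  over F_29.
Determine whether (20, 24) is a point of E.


Check whether y^2 = x^3 + 16 x + 28 (mod 29) for (x, y) = (20, 24).
LHS: y^2 = 24^2 mod 29 = 25
RHS: x^3 + 16 x + 28 = 20^3 + 16*20 + 28 mod 29 = 25
LHS = RHS

Yes, on the curve


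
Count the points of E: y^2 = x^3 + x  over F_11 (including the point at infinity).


For each x in F_11, count y with y^2 = x^3 + 1 x + 0 mod 11:
  x = 0: RHS = 0, y in [0]  -> 1 point(s)
  x = 5: RHS = 9, y in [3, 8]  -> 2 point(s)
  x = 7: RHS = 9, y in [3, 8]  -> 2 point(s)
  x = 8: RHS = 3, y in [5, 6]  -> 2 point(s)
  x = 9: RHS = 1, y in [1, 10]  -> 2 point(s)
  x = 10: RHS = 9, y in [3, 8]  -> 2 point(s)
Affine points: 11. Add the point at infinity: total = 12.

#E(F_11) = 12


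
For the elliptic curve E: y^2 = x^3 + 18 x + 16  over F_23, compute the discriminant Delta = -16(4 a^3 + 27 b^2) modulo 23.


4 a^3 + 27 b^2 = 4*18^3 + 27*16^2 = 23328 + 6912 = 30240
Delta = -16 * (30240) = -483840
Delta mod 23 = 11

Delta = 11 (mod 23)


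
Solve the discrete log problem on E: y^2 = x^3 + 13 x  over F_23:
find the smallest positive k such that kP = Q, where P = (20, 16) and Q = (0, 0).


Enumerate multiples of P until we hit Q = (0, 0):
  1P = (20, 16)
  2P = (9, 15)
  3P = (21, 9)
  4P = (8, 15)
  5P = (22, 3)
  6P = (6, 8)
  7P = (10, 16)
  8P = (16, 7)
  9P = (5, 12)
  10P = (4, 22)
  11P = (11, 18)
  12P = (0, 0)
Match found at i = 12.

k = 12


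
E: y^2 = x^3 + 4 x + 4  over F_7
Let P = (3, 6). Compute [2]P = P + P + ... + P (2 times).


k = 2 = 10_2 (binary, LSB first: 01)
Double-and-add from P = (3, 6):
  bit 0 = 0: acc unchanged = O
  bit 1 = 1: acc = O + (5, 4) = (5, 4)

2P = (5, 4)


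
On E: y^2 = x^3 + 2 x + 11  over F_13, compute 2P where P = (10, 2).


Doubling: s = (3 x1^2 + a) / (2 y1)
s = (3*10^2 + 2) / (2*2) mod 13 = 4
x3 = s^2 - 2 x1 mod 13 = 4^2 - 2*10 = 9
y3 = s (x1 - x3) - y1 mod 13 = 4 * (10 - 9) - 2 = 2

2P = (9, 2)


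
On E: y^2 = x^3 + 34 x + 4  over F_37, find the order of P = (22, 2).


Compute successive multiples of P until we hit O:
  1P = (22, 2)
  2P = (23, 15)
  3P = (13, 4)
  4P = (29, 16)
  5P = (27, 25)
  6P = (21, 10)
  7P = (21, 27)
  8P = (27, 12)
  ... (continuing to 13P)
  13P = O

ord(P) = 13


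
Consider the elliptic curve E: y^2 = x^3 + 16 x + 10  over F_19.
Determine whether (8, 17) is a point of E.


Check whether y^2 = x^3 + 16 x + 10 (mod 19) for (x, y) = (8, 17).
LHS: y^2 = 17^2 mod 19 = 4
RHS: x^3 + 16 x + 10 = 8^3 + 16*8 + 10 mod 19 = 4
LHS = RHS

Yes, on the curve


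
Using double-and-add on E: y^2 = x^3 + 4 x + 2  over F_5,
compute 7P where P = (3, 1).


k = 7 = 111_2 (binary, LSB first: 111)
Double-and-add from P = (3, 1):
  bit 0 = 1: acc = O + (3, 1) = (3, 1)
  bit 1 = 1: acc = (3, 1) + (3, 4) = O
  bit 2 = 1: acc = O + (3, 1) = (3, 1)

7P = (3, 1)


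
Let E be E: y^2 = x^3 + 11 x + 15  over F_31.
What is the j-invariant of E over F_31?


Delta = -16(4 a^3 + 27 b^2) mod 31 = 20
-1728 * (4 a)^3 = -1728 * (4*11)^3 mod 31 = 30
j = 30 * 20^(-1) mod 31 = 17

j = 17 (mod 31)


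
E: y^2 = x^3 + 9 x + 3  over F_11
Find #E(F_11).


For each x in F_11, count y with y^2 = x^3 + 9 x + 3 mod 11:
  x = 0: RHS = 3, y in [5, 6]  -> 2 point(s)
  x = 4: RHS = 4, y in [2, 9]  -> 2 point(s)
  x = 6: RHS = 9, y in [3, 8]  -> 2 point(s)
  x = 8: RHS = 4, y in [2, 9]  -> 2 point(s)
  x = 10: RHS = 4, y in [2, 9]  -> 2 point(s)
Affine points: 10. Add the point at infinity: total = 11.

#E(F_11) = 11


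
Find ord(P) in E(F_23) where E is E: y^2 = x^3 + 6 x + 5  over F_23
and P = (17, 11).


Compute successive multiples of P until we hit O:
  1P = (17, 11)
  2P = (13, 16)
  3P = (19, 3)
  4P = (3, 2)
  5P = (4, 22)
  6P = (20, 11)
  7P = (9, 12)
  8P = (6, 2)
  ... (continuing to 27P)
  27P = O

ord(P) = 27


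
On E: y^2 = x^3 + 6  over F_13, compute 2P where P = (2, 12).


Doubling: s = (3 x1^2 + a) / (2 y1)
s = (3*2^2 + 0) / (2*12) mod 13 = 7
x3 = s^2 - 2 x1 mod 13 = 7^2 - 2*2 = 6
y3 = s (x1 - x3) - y1 mod 13 = 7 * (2 - 6) - 12 = 12

2P = (6, 12)


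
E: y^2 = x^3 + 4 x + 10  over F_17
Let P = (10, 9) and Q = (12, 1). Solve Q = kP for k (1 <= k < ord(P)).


Enumerate multiples of P until we hit Q = (12, 1):
  1P = (10, 9)
  2P = (1, 7)
  3P = (5, 11)
  4P = (11, 5)
  5P = (12, 16)
  6P = (3, 7)
  7P = (2, 3)
  8P = (13, 10)
  9P = (13, 7)
  10P = (2, 14)
  11P = (3, 10)
  12P = (12, 1)
Match found at i = 12.

k = 12


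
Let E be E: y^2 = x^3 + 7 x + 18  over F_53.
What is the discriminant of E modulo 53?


4 a^3 + 27 b^2 = 4*7^3 + 27*18^2 = 1372 + 8748 = 10120
Delta = -16 * (10120) = -161920
Delta mod 53 = 48

Delta = 48 (mod 53)


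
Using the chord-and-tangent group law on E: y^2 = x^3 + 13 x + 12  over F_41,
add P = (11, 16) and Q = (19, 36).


P != Q, so use the chord formula.
s = (y2 - y1) / (x2 - x1) = (20) / (8) mod 41 = 23
x3 = s^2 - x1 - x2 mod 41 = 23^2 - 11 - 19 = 7
y3 = s (x1 - x3) - y1 mod 41 = 23 * (11 - 7) - 16 = 35

P + Q = (7, 35)


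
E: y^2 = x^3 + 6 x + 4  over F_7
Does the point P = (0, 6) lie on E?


Check whether y^2 = x^3 + 6 x + 4 (mod 7) for (x, y) = (0, 6).
LHS: y^2 = 6^2 mod 7 = 1
RHS: x^3 + 6 x + 4 = 0^3 + 6*0 + 4 mod 7 = 4
LHS != RHS

No, not on the curve
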